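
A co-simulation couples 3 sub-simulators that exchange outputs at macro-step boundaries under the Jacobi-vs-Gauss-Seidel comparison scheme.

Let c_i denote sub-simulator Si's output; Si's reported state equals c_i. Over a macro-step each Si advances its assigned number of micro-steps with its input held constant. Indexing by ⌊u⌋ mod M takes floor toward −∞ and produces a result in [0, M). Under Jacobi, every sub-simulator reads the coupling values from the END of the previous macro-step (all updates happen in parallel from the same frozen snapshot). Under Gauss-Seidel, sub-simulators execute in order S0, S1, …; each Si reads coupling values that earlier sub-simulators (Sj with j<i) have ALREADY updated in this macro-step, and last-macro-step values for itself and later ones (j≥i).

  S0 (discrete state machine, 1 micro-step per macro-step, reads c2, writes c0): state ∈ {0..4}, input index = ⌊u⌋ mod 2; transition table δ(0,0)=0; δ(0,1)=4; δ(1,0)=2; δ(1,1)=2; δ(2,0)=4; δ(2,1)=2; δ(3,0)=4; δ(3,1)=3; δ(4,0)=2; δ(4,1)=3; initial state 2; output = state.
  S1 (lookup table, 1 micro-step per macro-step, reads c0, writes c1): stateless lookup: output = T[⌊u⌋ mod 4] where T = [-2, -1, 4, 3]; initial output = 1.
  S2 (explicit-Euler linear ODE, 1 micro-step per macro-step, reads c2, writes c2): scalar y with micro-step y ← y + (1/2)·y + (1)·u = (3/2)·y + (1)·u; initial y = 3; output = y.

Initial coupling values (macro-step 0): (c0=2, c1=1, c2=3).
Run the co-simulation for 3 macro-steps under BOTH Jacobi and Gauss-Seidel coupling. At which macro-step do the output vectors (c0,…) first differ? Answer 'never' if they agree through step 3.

[Jacobi] macro 1: S0 reads c2=3 → after 1×micro: 2; S1 reads c0=2 → after 1×micro: 4; S2 reads c2=3 → after 1×micro: 15/2 ⇒ (c0=2, c1=4, c2=15/2)
[Jacobi] macro 2: S0 reads c2=15/2 → after 1×micro: 2; S1 reads c0=2 → after 1×micro: 4; S2 reads c2=15/2 → after 1×micro: 75/4 ⇒ (c0=2, c1=4, c2=75/4)
[Jacobi] macro 3: S0 reads c2=75/4 → after 1×micro: 4; S1 reads c0=2 → after 1×micro: 4; S2 reads c2=75/4 → after 1×micro: 375/8 ⇒ (c0=4, c1=4, c2=375/8)
[Gauss-Seidel] macro 1: S0 reads c2=3 → after 1×micro: 2; S1 reads c0=2 → after 1×micro: 4; S2 reads c2=3 → after 1×micro: 15/2 ⇒ (c0=2, c1=4, c2=15/2)
[Gauss-Seidel] macro 2: S0 reads c2=15/2 → after 1×micro: 2; S1 reads c0=2 → after 1×micro: 4; S2 reads c2=15/2 → after 1×micro: 75/4 ⇒ (c0=2, c1=4, c2=75/4)
[Gauss-Seidel] macro 3: S0 reads c2=75/4 → after 1×micro: 4; S1 reads c0=4 → after 1×micro: -2; S2 reads c2=75/4 → after 1×micro: 375/8 ⇒ (c0=4, c1=-2, c2=375/8)

first divergence at macro-step: 3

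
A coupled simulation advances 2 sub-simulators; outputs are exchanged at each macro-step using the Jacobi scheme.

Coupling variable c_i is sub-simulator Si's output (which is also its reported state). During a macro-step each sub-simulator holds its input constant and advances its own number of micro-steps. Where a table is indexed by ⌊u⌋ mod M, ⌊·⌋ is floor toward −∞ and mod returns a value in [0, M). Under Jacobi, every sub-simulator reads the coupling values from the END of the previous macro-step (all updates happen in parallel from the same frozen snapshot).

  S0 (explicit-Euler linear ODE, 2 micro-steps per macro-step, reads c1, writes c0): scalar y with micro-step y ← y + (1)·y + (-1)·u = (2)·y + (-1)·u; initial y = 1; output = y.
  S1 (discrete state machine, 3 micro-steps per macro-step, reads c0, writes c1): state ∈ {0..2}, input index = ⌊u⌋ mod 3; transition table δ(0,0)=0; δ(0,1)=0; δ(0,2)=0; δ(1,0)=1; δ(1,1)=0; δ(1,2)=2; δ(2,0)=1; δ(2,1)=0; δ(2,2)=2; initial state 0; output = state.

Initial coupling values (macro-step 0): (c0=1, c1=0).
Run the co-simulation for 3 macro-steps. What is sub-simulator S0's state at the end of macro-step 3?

macro 1: S0 reads c1=0 → after 2×micro: 4; S1 reads c0=1 → after 3×micro: 0 ⇒ (c0=4, c1=0)
macro 2: S0 reads c1=0 → after 2×micro: 16; S1 reads c0=4 → after 3×micro: 0 ⇒ (c0=16, c1=0)
macro 3: S0 reads c1=0 → after 2×micro: 64; S1 reads c0=16 → after 3×micro: 0 ⇒ (c0=64, c1=0)

S0 state at macro-step 3 = 64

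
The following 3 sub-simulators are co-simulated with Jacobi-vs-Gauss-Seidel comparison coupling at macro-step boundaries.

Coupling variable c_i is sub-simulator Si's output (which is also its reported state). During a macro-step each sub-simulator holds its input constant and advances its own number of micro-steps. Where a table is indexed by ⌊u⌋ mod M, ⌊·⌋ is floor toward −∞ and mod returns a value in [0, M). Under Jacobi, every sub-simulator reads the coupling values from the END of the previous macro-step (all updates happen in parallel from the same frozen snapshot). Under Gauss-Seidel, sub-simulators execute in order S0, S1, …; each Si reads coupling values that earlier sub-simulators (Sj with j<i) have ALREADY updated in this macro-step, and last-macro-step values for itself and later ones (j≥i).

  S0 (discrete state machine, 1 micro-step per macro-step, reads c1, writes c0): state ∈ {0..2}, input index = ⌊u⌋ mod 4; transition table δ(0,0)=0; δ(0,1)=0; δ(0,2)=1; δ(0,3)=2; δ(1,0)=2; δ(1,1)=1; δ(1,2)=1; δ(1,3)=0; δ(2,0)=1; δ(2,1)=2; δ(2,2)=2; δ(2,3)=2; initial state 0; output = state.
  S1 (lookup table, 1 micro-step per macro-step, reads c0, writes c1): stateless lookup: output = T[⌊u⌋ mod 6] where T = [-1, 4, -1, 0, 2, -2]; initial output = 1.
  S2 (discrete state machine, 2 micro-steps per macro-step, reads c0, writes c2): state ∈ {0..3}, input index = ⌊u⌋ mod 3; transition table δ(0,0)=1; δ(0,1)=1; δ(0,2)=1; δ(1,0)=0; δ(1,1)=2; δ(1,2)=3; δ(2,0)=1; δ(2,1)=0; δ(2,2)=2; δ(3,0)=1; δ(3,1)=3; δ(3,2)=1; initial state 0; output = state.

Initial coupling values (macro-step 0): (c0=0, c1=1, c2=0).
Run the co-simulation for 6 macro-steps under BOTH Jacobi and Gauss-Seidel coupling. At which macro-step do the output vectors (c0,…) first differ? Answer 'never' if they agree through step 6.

first divergence at macro-step: 2

[Jacobi] macro 1: S0 reads c1=1 → after 1×micro: 0; S1 reads c0=0 → after 1×micro: -1; S2 reads c0=0 → after 2×micro: 0 ⇒ (c0=0, c1=-1, c2=0)
[Jacobi] macro 2: S0 reads c1=-1 → after 1×micro: 2; S1 reads c0=0 → after 1×micro: -1; S2 reads c0=0 → after 2×micro: 0 ⇒ (c0=2, c1=-1, c2=0)
[Jacobi] macro 3: S0 reads c1=-1 → after 1×micro: 2; S1 reads c0=2 → after 1×micro: -1; S2 reads c0=2 → after 2×micro: 3 ⇒ (c0=2, c1=-1, c2=3)
[Jacobi] macro 4: S0 reads c1=-1 → after 1×micro: 2; S1 reads c0=2 → after 1×micro: -1; S2 reads c0=2 → after 2×micro: 3 ⇒ (c0=2, c1=-1, c2=3)
[Jacobi] macro 5: S0 reads c1=-1 → after 1×micro: 2; S1 reads c0=2 → after 1×micro: -1; S2 reads c0=2 → after 2×micro: 3 ⇒ (c0=2, c1=-1, c2=3)
[Jacobi] macro 6: S0 reads c1=-1 → after 1×micro: 2; S1 reads c0=2 → after 1×micro: -1; S2 reads c0=2 → after 2×micro: 3 ⇒ (c0=2, c1=-1, c2=3)
[Gauss-Seidel] macro 1: S0 reads c1=1 → after 1×micro: 0; S1 reads c0=0 → after 1×micro: -1; S2 reads c0=0 → after 2×micro: 0 ⇒ (c0=0, c1=-1, c2=0)
[Gauss-Seidel] macro 2: S0 reads c1=-1 → after 1×micro: 2; S1 reads c0=2 → after 1×micro: -1; S2 reads c0=2 → after 2×micro: 3 ⇒ (c0=2, c1=-1, c2=3)
[Gauss-Seidel] macro 3: S0 reads c1=-1 → after 1×micro: 2; S1 reads c0=2 → after 1×micro: -1; S2 reads c0=2 → after 2×micro: 3 ⇒ (c0=2, c1=-1, c2=3)
[Gauss-Seidel] macro 4: S0 reads c1=-1 → after 1×micro: 2; S1 reads c0=2 → after 1×micro: -1; S2 reads c0=2 → after 2×micro: 3 ⇒ (c0=2, c1=-1, c2=3)
[Gauss-Seidel] macro 5: S0 reads c1=-1 → after 1×micro: 2; S1 reads c0=2 → after 1×micro: -1; S2 reads c0=2 → after 2×micro: 3 ⇒ (c0=2, c1=-1, c2=3)
[Gauss-Seidel] macro 6: S0 reads c1=-1 → after 1×micro: 2; S1 reads c0=2 → after 1×micro: -1; S2 reads c0=2 → after 2×micro: 3 ⇒ (c0=2, c1=-1, c2=3)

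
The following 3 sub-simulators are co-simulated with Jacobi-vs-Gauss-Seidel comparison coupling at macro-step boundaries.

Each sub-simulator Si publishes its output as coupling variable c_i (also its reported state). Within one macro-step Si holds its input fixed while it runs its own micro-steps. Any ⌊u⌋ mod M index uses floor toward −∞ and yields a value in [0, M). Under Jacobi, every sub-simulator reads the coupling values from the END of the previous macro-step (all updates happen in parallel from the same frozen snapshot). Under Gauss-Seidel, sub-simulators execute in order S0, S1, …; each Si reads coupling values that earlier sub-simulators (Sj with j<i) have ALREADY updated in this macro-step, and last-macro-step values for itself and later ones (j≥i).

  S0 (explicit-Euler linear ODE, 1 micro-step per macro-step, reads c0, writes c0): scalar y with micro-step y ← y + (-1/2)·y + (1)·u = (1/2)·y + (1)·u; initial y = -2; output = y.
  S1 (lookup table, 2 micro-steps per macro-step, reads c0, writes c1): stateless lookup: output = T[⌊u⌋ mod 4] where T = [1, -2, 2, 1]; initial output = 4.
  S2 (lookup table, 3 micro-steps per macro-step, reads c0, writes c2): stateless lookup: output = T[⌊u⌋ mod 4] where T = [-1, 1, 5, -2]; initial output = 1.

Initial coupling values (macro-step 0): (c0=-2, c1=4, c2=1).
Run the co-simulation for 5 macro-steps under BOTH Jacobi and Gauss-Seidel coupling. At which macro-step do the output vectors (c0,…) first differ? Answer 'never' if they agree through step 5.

[Jacobi] macro 1: S0 reads c0=-2 → after 1×micro: -3; S1 reads c0=-2 → after 2×micro: 2; S2 reads c0=-2 → after 3×micro: 5 ⇒ (c0=-3, c1=2, c2=5)
[Jacobi] macro 2: S0 reads c0=-3 → after 1×micro: -9/2; S1 reads c0=-3 → after 2×micro: -2; S2 reads c0=-3 → after 3×micro: 1 ⇒ (c0=-9/2, c1=-2, c2=1)
[Jacobi] macro 3: S0 reads c0=-9/2 → after 1×micro: -27/4; S1 reads c0=-9/2 → after 2×micro: 1; S2 reads c0=-9/2 → after 3×micro: -2 ⇒ (c0=-27/4, c1=1, c2=-2)
[Jacobi] macro 4: S0 reads c0=-27/4 → after 1×micro: -81/8; S1 reads c0=-27/4 → after 2×micro: -2; S2 reads c0=-27/4 → after 3×micro: 1 ⇒ (c0=-81/8, c1=-2, c2=1)
[Jacobi] macro 5: S0 reads c0=-81/8 → after 1×micro: -243/16; S1 reads c0=-81/8 → after 2×micro: -2; S2 reads c0=-81/8 → after 3×micro: 1 ⇒ (c0=-243/16, c1=-2, c2=1)
[Gauss-Seidel] macro 1: S0 reads c0=-2 → after 1×micro: -3; S1 reads c0=-3 → after 2×micro: -2; S2 reads c0=-3 → after 3×micro: 1 ⇒ (c0=-3, c1=-2, c2=1)
[Gauss-Seidel] macro 2: S0 reads c0=-3 → after 1×micro: -9/2; S1 reads c0=-9/2 → after 2×micro: 1; S2 reads c0=-9/2 → after 3×micro: -2 ⇒ (c0=-9/2, c1=1, c2=-2)
[Gauss-Seidel] macro 3: S0 reads c0=-9/2 → after 1×micro: -27/4; S1 reads c0=-27/4 → after 2×micro: -2; S2 reads c0=-27/4 → after 3×micro: 1 ⇒ (c0=-27/4, c1=-2, c2=1)
[Gauss-Seidel] macro 4: S0 reads c0=-27/4 → after 1×micro: -81/8; S1 reads c0=-81/8 → after 2×micro: -2; S2 reads c0=-81/8 → after 3×micro: 1 ⇒ (c0=-81/8, c1=-2, c2=1)
[Gauss-Seidel] macro 5: S0 reads c0=-81/8 → after 1×micro: -243/16; S1 reads c0=-243/16 → after 2×micro: 1; S2 reads c0=-243/16 → after 3×micro: -1 ⇒ (c0=-243/16, c1=1, c2=-1)

first divergence at macro-step: 1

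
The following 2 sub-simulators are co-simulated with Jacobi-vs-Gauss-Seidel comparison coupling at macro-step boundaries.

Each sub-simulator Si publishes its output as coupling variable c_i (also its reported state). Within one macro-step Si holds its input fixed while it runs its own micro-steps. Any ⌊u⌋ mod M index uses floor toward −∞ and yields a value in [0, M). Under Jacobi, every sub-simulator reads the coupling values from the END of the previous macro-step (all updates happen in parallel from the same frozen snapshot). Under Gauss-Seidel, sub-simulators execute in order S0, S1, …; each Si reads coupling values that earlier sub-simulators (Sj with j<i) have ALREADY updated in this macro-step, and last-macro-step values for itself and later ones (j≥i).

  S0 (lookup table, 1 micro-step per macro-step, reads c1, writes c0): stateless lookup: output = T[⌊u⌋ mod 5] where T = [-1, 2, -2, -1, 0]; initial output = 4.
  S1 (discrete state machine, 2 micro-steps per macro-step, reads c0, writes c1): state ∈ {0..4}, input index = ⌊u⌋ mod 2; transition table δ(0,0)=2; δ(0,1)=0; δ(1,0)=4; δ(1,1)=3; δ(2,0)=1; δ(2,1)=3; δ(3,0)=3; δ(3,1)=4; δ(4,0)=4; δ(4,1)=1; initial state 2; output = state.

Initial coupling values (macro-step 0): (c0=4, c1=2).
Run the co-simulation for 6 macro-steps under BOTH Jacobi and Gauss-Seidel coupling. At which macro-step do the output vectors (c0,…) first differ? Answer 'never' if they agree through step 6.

first divergence at macro-step: never

[Jacobi] macro 1: S0 reads c1=2 → after 1×micro: -2; S1 reads c0=4 → after 2×micro: 4 ⇒ (c0=-2, c1=4)
[Jacobi] macro 2: S0 reads c1=4 → after 1×micro: 0; S1 reads c0=-2 → after 2×micro: 4 ⇒ (c0=0, c1=4)
[Jacobi] macro 3: S0 reads c1=4 → after 1×micro: 0; S1 reads c0=0 → after 2×micro: 4 ⇒ (c0=0, c1=4)
[Jacobi] macro 4: S0 reads c1=4 → after 1×micro: 0; S1 reads c0=0 → after 2×micro: 4 ⇒ (c0=0, c1=4)
[Jacobi] macro 5: S0 reads c1=4 → after 1×micro: 0; S1 reads c0=0 → after 2×micro: 4 ⇒ (c0=0, c1=4)
[Jacobi] macro 6: S0 reads c1=4 → after 1×micro: 0; S1 reads c0=0 → after 2×micro: 4 ⇒ (c0=0, c1=4)
[Gauss-Seidel] macro 1: S0 reads c1=2 → after 1×micro: -2; S1 reads c0=-2 → after 2×micro: 4 ⇒ (c0=-2, c1=4)
[Gauss-Seidel] macro 2: S0 reads c1=4 → after 1×micro: 0; S1 reads c0=0 → after 2×micro: 4 ⇒ (c0=0, c1=4)
[Gauss-Seidel] macro 3: S0 reads c1=4 → after 1×micro: 0; S1 reads c0=0 → after 2×micro: 4 ⇒ (c0=0, c1=4)
[Gauss-Seidel] macro 4: S0 reads c1=4 → after 1×micro: 0; S1 reads c0=0 → after 2×micro: 4 ⇒ (c0=0, c1=4)
[Gauss-Seidel] macro 5: S0 reads c1=4 → after 1×micro: 0; S1 reads c0=0 → after 2×micro: 4 ⇒ (c0=0, c1=4)
[Gauss-Seidel] macro 6: S0 reads c1=4 → after 1×micro: 0; S1 reads c0=0 → after 2×micro: 4 ⇒ (c0=0, c1=4)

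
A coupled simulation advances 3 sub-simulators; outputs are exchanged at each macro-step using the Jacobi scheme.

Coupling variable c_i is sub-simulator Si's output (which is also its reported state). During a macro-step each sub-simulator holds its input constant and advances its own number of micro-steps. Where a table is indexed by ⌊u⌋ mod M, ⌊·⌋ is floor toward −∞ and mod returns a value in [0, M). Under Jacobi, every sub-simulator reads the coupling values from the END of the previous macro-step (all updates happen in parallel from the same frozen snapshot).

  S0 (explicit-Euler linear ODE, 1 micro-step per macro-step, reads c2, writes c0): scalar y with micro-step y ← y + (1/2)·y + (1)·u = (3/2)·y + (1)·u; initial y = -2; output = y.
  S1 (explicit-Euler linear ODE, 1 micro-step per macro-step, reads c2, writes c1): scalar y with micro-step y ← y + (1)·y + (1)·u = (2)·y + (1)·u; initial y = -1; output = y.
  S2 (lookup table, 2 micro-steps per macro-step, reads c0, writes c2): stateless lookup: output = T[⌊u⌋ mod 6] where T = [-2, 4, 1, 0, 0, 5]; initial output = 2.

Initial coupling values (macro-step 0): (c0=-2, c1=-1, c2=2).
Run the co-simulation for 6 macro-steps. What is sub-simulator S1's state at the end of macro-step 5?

S1 state at macro-step 5 = 21

macro 1: S0 reads c2=2 → after 1×micro: -1; S1 reads c2=2 → after 1×micro: 0; S2 reads c0=-2 → after 2×micro: 0 ⇒ (c0=-1, c1=0, c2=0)
macro 2: S0 reads c2=0 → after 1×micro: -3/2; S1 reads c2=0 → after 1×micro: 0; S2 reads c0=-1 → after 2×micro: 5 ⇒ (c0=-3/2, c1=0, c2=5)
macro 3: S0 reads c2=5 → after 1×micro: 11/4; S1 reads c2=5 → after 1×micro: 5; S2 reads c0=-3/2 → after 2×micro: 0 ⇒ (c0=11/4, c1=5, c2=0)
macro 4: S0 reads c2=0 → after 1×micro: 33/8; S1 reads c2=0 → after 1×micro: 10; S2 reads c0=11/4 → after 2×micro: 1 ⇒ (c0=33/8, c1=10, c2=1)
macro 5: S0 reads c2=1 → after 1×micro: 115/16; S1 reads c2=1 → after 1×micro: 21; S2 reads c0=33/8 → after 2×micro: 0 ⇒ (c0=115/16, c1=21, c2=0)
macro 6: S0 reads c2=0 → after 1×micro: 345/32; S1 reads c2=0 → after 1×micro: 42; S2 reads c0=115/16 → after 2×micro: 4 ⇒ (c0=345/32, c1=42, c2=4)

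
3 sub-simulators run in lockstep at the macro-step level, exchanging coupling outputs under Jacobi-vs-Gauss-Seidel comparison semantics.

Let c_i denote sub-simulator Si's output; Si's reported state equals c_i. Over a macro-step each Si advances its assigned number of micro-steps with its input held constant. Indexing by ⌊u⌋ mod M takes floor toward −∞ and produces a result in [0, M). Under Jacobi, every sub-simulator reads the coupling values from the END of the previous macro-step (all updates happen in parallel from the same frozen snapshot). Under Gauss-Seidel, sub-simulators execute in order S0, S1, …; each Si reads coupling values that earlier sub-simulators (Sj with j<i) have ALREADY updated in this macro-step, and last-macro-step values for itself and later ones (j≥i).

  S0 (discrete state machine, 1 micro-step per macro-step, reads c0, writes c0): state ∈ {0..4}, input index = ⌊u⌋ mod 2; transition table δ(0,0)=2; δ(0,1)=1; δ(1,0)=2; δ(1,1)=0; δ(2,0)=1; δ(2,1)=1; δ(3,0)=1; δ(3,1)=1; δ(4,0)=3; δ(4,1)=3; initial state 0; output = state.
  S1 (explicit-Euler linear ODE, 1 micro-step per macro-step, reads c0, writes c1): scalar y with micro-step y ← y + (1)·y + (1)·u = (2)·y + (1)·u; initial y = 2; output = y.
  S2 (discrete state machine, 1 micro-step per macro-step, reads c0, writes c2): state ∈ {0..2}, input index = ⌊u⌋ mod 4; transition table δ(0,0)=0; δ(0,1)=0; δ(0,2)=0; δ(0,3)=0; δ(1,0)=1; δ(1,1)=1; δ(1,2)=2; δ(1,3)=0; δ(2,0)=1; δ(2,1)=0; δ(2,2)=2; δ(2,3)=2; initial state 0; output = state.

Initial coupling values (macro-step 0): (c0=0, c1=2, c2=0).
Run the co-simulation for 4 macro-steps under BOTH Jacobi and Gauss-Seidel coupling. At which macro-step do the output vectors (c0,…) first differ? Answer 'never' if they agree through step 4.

first divergence at macro-step: 1

[Jacobi] macro 1: S0 reads c0=0 → after 1×micro: 2; S1 reads c0=0 → after 1×micro: 4; S2 reads c0=0 → after 1×micro: 0 ⇒ (c0=2, c1=4, c2=0)
[Jacobi] macro 2: S0 reads c0=2 → after 1×micro: 1; S1 reads c0=2 → after 1×micro: 10; S2 reads c0=2 → after 1×micro: 0 ⇒ (c0=1, c1=10, c2=0)
[Jacobi] macro 3: S0 reads c0=1 → after 1×micro: 0; S1 reads c0=1 → after 1×micro: 21; S2 reads c0=1 → after 1×micro: 0 ⇒ (c0=0, c1=21, c2=0)
[Jacobi] macro 4: S0 reads c0=0 → after 1×micro: 2; S1 reads c0=0 → after 1×micro: 42; S2 reads c0=0 → after 1×micro: 0 ⇒ (c0=2, c1=42, c2=0)
[Gauss-Seidel] macro 1: S0 reads c0=0 → after 1×micro: 2; S1 reads c0=2 → after 1×micro: 6; S2 reads c0=2 → after 1×micro: 0 ⇒ (c0=2, c1=6, c2=0)
[Gauss-Seidel] macro 2: S0 reads c0=2 → after 1×micro: 1; S1 reads c0=1 → after 1×micro: 13; S2 reads c0=1 → after 1×micro: 0 ⇒ (c0=1, c1=13, c2=0)
[Gauss-Seidel] macro 3: S0 reads c0=1 → after 1×micro: 0; S1 reads c0=0 → after 1×micro: 26; S2 reads c0=0 → after 1×micro: 0 ⇒ (c0=0, c1=26, c2=0)
[Gauss-Seidel] macro 4: S0 reads c0=0 → after 1×micro: 2; S1 reads c0=2 → after 1×micro: 54; S2 reads c0=2 → after 1×micro: 0 ⇒ (c0=2, c1=54, c2=0)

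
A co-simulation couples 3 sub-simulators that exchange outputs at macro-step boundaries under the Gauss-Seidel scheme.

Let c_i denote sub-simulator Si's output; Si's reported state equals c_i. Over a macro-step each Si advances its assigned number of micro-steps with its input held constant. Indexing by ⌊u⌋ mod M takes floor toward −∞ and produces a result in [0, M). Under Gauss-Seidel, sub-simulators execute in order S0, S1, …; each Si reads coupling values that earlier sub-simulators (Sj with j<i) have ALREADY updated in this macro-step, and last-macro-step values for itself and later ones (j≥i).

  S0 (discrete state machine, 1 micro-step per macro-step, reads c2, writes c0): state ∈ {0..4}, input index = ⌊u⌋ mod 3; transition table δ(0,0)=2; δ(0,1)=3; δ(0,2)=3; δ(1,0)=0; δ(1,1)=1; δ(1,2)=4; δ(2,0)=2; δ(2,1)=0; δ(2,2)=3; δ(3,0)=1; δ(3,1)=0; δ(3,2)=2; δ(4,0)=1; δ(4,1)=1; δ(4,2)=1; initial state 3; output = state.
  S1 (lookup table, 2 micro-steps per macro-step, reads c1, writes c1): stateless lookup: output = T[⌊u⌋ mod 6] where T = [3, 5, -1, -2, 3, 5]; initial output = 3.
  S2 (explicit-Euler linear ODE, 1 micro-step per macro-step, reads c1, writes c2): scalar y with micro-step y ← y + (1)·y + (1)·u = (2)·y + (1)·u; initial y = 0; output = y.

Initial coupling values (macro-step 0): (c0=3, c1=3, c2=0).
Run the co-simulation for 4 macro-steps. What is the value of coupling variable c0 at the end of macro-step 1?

macro 1: S0 reads c2=0 → after 1×micro: 1; S1 reads c1=3 → after 2×micro: -2; S2 reads c1=-2 → after 1×micro: -2 ⇒ (c0=1, c1=-2, c2=-2)
macro 2: S0 reads c2=-2 → after 1×micro: 1; S1 reads c1=-2 → after 2×micro: 3; S2 reads c1=3 → after 1×micro: -1 ⇒ (c0=1, c1=3, c2=-1)
macro 3: S0 reads c2=-1 → after 1×micro: 4; S1 reads c1=3 → after 2×micro: -2; S2 reads c1=-2 → after 1×micro: -4 ⇒ (c0=4, c1=-2, c2=-4)
macro 4: S0 reads c2=-4 → after 1×micro: 1; S1 reads c1=-2 → after 2×micro: 3; S2 reads c1=3 → after 1×micro: -5 ⇒ (c0=1, c1=3, c2=-5)

c0 at macro-step 1 = 1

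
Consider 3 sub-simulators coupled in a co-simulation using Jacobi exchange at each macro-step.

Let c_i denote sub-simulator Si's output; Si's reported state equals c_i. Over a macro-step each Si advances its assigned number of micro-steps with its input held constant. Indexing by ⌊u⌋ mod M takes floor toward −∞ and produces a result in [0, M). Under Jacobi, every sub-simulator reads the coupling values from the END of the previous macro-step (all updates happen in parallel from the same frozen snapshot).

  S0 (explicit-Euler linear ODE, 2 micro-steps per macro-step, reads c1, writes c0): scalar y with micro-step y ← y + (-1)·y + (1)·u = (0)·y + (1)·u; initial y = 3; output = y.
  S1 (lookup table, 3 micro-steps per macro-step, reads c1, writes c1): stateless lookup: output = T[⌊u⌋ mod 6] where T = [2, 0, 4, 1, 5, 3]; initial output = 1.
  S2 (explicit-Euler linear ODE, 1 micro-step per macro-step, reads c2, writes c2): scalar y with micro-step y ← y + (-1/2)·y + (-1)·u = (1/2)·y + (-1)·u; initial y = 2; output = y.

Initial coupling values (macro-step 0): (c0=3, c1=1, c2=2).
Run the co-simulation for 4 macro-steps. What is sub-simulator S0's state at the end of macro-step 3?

S0 state at macro-step 3 = 2

macro 1: S0 reads c1=1 → after 2×micro: 1; S1 reads c1=1 → after 3×micro: 0; S2 reads c2=2 → after 1×micro: -1 ⇒ (c0=1, c1=0, c2=-1)
macro 2: S0 reads c1=0 → after 2×micro: 0; S1 reads c1=0 → after 3×micro: 2; S2 reads c2=-1 → after 1×micro: 1/2 ⇒ (c0=0, c1=2, c2=1/2)
macro 3: S0 reads c1=2 → after 2×micro: 2; S1 reads c1=2 → after 3×micro: 4; S2 reads c2=1/2 → after 1×micro: -1/4 ⇒ (c0=2, c1=4, c2=-1/4)
macro 4: S0 reads c1=4 → after 2×micro: 4; S1 reads c1=4 → after 3×micro: 5; S2 reads c2=-1/4 → after 1×micro: 1/8 ⇒ (c0=4, c1=5, c2=1/8)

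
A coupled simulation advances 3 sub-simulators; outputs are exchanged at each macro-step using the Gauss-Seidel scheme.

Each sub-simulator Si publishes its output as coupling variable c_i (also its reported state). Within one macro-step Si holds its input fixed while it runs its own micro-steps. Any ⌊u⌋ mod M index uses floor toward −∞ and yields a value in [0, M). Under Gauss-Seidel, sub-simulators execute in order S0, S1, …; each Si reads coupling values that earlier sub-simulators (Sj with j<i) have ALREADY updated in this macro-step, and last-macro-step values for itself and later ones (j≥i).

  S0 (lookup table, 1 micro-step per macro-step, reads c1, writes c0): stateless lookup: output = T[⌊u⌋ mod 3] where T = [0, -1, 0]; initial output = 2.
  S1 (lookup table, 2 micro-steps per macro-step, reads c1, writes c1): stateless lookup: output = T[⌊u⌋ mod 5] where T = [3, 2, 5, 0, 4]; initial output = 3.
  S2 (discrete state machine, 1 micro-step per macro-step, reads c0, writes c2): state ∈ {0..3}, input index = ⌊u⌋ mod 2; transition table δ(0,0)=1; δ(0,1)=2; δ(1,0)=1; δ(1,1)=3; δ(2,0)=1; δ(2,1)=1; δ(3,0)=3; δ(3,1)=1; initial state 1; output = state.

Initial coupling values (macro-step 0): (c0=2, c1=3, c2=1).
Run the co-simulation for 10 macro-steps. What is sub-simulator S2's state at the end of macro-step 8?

macro 1: S0 reads c1=3 → after 1×micro: 0; S1 reads c1=3 → after 2×micro: 0; S2 reads c0=0 → after 1×micro: 1 ⇒ (c0=0, c1=0, c2=1)
macro 2: S0 reads c1=0 → after 1×micro: 0; S1 reads c1=0 → after 2×micro: 3; S2 reads c0=0 → after 1×micro: 1 ⇒ (c0=0, c1=3, c2=1)
macro 3: S0 reads c1=3 → after 1×micro: 0; S1 reads c1=3 → after 2×micro: 0; S2 reads c0=0 → after 1×micro: 1 ⇒ (c0=0, c1=0, c2=1)
macro 4: S0 reads c1=0 → after 1×micro: 0; S1 reads c1=0 → after 2×micro: 3; S2 reads c0=0 → after 1×micro: 1 ⇒ (c0=0, c1=3, c2=1)
macro 5: S0 reads c1=3 → after 1×micro: 0; S1 reads c1=3 → after 2×micro: 0; S2 reads c0=0 → after 1×micro: 1 ⇒ (c0=0, c1=0, c2=1)
macro 6: S0 reads c1=0 → after 1×micro: 0; S1 reads c1=0 → after 2×micro: 3; S2 reads c0=0 → after 1×micro: 1 ⇒ (c0=0, c1=3, c2=1)
macro 7: S0 reads c1=3 → after 1×micro: 0; S1 reads c1=3 → after 2×micro: 0; S2 reads c0=0 → after 1×micro: 1 ⇒ (c0=0, c1=0, c2=1)
macro 8: S0 reads c1=0 → after 1×micro: 0; S1 reads c1=0 → after 2×micro: 3; S2 reads c0=0 → after 1×micro: 1 ⇒ (c0=0, c1=3, c2=1)
macro 9: S0 reads c1=3 → after 1×micro: 0; S1 reads c1=3 → after 2×micro: 0; S2 reads c0=0 → after 1×micro: 1 ⇒ (c0=0, c1=0, c2=1)
macro 10: S0 reads c1=0 → after 1×micro: 0; S1 reads c1=0 → after 2×micro: 3; S2 reads c0=0 → after 1×micro: 1 ⇒ (c0=0, c1=3, c2=1)

S2 state at macro-step 8 = 1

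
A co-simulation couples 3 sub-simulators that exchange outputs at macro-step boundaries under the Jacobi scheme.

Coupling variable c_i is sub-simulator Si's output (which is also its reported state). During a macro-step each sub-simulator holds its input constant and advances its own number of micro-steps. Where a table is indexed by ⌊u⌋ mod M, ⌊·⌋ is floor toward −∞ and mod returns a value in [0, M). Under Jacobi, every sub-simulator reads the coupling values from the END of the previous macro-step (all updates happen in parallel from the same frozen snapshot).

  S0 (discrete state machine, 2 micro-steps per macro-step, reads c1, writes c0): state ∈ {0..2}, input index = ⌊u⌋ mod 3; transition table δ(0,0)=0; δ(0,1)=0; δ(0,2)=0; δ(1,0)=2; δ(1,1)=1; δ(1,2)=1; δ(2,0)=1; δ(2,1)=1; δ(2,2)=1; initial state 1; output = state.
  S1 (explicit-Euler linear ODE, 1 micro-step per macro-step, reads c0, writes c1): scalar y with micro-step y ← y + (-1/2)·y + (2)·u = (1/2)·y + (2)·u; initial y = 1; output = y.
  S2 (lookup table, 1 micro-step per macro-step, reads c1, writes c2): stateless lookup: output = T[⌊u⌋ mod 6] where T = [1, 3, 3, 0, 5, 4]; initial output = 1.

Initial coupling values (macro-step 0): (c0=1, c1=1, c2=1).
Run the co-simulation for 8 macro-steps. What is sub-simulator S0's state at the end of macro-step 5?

macro 1: S0 reads c1=1 → after 2×micro: 1; S1 reads c0=1 → after 1×micro: 5/2; S2 reads c1=1 → after 1×micro: 3 ⇒ (c0=1, c1=5/2, c2=3)
macro 2: S0 reads c1=5/2 → after 2×micro: 1; S1 reads c0=1 → after 1×micro: 13/4; S2 reads c1=5/2 → after 1×micro: 3 ⇒ (c0=1, c1=13/4, c2=3)
macro 3: S0 reads c1=13/4 → after 2×micro: 1; S1 reads c0=1 → after 1×micro: 29/8; S2 reads c1=13/4 → after 1×micro: 0 ⇒ (c0=1, c1=29/8, c2=0)
macro 4: S0 reads c1=29/8 → after 2×micro: 1; S1 reads c0=1 → after 1×micro: 61/16; S2 reads c1=29/8 → after 1×micro: 0 ⇒ (c0=1, c1=61/16, c2=0)
macro 5: S0 reads c1=61/16 → after 2×micro: 1; S1 reads c0=1 → after 1×micro: 125/32; S2 reads c1=61/16 → after 1×micro: 0 ⇒ (c0=1, c1=125/32, c2=0)
macro 6: S0 reads c1=125/32 → after 2×micro: 1; S1 reads c0=1 → after 1×micro: 253/64; S2 reads c1=125/32 → after 1×micro: 0 ⇒ (c0=1, c1=253/64, c2=0)
macro 7: S0 reads c1=253/64 → after 2×micro: 1; S1 reads c0=1 → after 1×micro: 509/128; S2 reads c1=253/64 → after 1×micro: 0 ⇒ (c0=1, c1=509/128, c2=0)
macro 8: S0 reads c1=509/128 → after 2×micro: 1; S1 reads c0=1 → after 1×micro: 1021/256; S2 reads c1=509/128 → after 1×micro: 0 ⇒ (c0=1, c1=1021/256, c2=0)

S0 state at macro-step 5 = 1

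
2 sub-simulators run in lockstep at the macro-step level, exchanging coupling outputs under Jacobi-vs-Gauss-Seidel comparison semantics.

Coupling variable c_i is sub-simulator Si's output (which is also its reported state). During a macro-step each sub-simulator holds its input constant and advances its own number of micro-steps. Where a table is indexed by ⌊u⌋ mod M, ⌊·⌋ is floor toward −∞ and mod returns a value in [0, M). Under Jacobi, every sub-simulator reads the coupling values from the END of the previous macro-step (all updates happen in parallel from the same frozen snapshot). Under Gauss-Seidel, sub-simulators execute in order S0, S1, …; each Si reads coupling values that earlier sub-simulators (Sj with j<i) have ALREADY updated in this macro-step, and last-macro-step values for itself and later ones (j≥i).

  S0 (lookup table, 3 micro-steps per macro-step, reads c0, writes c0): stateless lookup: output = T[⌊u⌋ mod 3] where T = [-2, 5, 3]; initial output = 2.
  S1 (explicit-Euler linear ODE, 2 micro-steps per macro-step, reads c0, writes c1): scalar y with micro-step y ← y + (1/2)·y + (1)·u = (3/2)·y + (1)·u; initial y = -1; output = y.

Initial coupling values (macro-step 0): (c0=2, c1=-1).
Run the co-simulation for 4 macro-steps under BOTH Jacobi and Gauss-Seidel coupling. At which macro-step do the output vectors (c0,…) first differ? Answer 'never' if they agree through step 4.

[Jacobi] macro 1: S0 reads c0=2 → after 3×micro: 3; S1 reads c0=2 → after 2×micro: 11/4 ⇒ (c0=3, c1=11/4)
[Jacobi] macro 2: S0 reads c0=3 → after 3×micro: -2; S1 reads c0=3 → after 2×micro: 219/16 ⇒ (c0=-2, c1=219/16)
[Jacobi] macro 3: S0 reads c0=-2 → after 3×micro: 5; S1 reads c0=-2 → after 2×micro: 1651/64 ⇒ (c0=5, c1=1651/64)
[Jacobi] macro 4: S0 reads c0=5 → after 3×micro: 3; S1 reads c0=5 → after 2×micro: 18059/256 ⇒ (c0=3, c1=18059/256)
[Gauss-Seidel] macro 1: S0 reads c0=2 → after 3×micro: 3; S1 reads c0=3 → after 2×micro: 21/4 ⇒ (c0=3, c1=21/4)
[Gauss-Seidel] macro 2: S0 reads c0=3 → after 3×micro: -2; S1 reads c0=-2 → after 2×micro: 109/16 ⇒ (c0=-2, c1=109/16)
[Gauss-Seidel] macro 3: S0 reads c0=-2 → after 3×micro: 5; S1 reads c0=5 → after 2×micro: 1781/64 ⇒ (c0=5, c1=1781/64)
[Gauss-Seidel] macro 4: S0 reads c0=5 → after 3×micro: 3; S1 reads c0=3 → after 2×micro: 17949/256 ⇒ (c0=3, c1=17949/256)

first divergence at macro-step: 1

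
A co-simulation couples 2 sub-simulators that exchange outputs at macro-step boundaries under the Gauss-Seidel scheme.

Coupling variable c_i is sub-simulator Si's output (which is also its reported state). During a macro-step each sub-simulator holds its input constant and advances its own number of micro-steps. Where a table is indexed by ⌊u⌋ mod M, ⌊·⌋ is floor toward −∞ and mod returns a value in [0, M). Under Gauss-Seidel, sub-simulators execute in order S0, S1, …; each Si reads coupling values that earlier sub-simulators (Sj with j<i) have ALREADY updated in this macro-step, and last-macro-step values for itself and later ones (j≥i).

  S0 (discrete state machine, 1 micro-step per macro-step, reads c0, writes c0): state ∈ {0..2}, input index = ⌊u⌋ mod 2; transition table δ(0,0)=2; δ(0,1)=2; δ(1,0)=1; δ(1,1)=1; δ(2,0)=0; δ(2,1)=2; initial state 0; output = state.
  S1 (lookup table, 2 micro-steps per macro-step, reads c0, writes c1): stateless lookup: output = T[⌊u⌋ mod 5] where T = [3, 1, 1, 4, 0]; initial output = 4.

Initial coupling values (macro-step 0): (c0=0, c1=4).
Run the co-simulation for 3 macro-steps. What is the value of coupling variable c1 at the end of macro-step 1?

c1 at macro-step 1 = 1

macro 1: S0 reads c0=0 → after 1×micro: 2; S1 reads c0=2 → after 2×micro: 1 ⇒ (c0=2, c1=1)
macro 2: S0 reads c0=2 → after 1×micro: 0; S1 reads c0=0 → after 2×micro: 3 ⇒ (c0=0, c1=3)
macro 3: S0 reads c0=0 → after 1×micro: 2; S1 reads c0=2 → after 2×micro: 1 ⇒ (c0=2, c1=1)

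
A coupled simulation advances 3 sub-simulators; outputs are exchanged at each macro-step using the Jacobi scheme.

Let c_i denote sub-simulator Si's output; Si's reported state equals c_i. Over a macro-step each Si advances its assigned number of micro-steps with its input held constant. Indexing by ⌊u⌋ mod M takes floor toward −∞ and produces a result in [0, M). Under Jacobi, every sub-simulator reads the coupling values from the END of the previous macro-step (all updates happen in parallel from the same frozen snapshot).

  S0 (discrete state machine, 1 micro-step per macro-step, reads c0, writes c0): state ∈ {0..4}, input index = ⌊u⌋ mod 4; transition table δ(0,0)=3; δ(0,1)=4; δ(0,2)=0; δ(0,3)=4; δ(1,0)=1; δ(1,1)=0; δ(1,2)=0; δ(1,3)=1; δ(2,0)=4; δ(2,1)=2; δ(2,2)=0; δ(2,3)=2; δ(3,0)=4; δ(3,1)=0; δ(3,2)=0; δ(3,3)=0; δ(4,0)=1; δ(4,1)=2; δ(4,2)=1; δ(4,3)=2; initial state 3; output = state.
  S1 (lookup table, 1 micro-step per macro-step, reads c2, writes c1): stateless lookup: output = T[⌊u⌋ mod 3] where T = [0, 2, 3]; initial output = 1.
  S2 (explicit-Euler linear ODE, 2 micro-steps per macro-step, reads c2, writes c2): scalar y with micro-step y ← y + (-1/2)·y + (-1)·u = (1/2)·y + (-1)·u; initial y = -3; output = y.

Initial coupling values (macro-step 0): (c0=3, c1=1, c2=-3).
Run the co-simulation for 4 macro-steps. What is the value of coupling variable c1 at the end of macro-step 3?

macro 1: S0 reads c0=3 → after 1×micro: 0; S1 reads c2=-3 → after 1×micro: 0; S2 reads c2=-3 → after 2×micro: 15/4 ⇒ (c0=0, c1=0, c2=15/4)
macro 2: S0 reads c0=0 → after 1×micro: 3; S1 reads c2=15/4 → after 1×micro: 0; S2 reads c2=15/4 → after 2×micro: -75/16 ⇒ (c0=3, c1=0, c2=-75/16)
macro 3: S0 reads c0=3 → after 1×micro: 0; S1 reads c2=-75/16 → after 1×micro: 2; S2 reads c2=-75/16 → after 2×micro: 375/64 ⇒ (c0=0, c1=2, c2=375/64)
macro 4: S0 reads c0=0 → after 1×micro: 3; S1 reads c2=375/64 → after 1×micro: 3; S2 reads c2=375/64 → after 2×micro: -1875/256 ⇒ (c0=3, c1=3, c2=-1875/256)

c1 at macro-step 3 = 2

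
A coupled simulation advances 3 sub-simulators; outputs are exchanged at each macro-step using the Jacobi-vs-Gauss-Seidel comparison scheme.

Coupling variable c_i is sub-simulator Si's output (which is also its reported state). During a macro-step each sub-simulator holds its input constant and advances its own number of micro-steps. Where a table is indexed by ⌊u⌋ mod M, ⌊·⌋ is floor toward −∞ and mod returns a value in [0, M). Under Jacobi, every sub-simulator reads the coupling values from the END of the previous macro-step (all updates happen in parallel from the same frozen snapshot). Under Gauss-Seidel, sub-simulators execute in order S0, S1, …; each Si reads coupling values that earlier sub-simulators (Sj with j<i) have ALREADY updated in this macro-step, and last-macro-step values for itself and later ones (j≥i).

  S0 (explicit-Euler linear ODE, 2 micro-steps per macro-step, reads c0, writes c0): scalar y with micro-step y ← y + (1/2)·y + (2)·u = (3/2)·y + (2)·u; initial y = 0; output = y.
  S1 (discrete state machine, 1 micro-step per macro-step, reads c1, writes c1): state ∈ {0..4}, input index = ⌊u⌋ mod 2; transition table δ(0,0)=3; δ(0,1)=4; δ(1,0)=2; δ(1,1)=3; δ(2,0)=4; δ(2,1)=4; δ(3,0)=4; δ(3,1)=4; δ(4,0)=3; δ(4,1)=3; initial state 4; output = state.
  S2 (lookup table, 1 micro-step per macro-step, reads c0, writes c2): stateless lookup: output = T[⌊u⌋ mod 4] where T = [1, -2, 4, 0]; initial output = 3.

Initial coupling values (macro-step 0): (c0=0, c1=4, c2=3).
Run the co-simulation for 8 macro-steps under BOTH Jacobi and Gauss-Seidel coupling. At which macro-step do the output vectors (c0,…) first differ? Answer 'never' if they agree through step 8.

first divergence at macro-step: never

[Jacobi] macro 1: S0 reads c0=0 → after 2×micro: 0; S1 reads c1=4 → after 1×micro: 3; S2 reads c0=0 → after 1×micro: 1 ⇒ (c0=0, c1=3, c2=1)
[Jacobi] macro 2: S0 reads c0=0 → after 2×micro: 0; S1 reads c1=3 → after 1×micro: 4; S2 reads c0=0 → after 1×micro: 1 ⇒ (c0=0, c1=4, c2=1)
[Jacobi] macro 3: S0 reads c0=0 → after 2×micro: 0; S1 reads c1=4 → after 1×micro: 3; S2 reads c0=0 → after 1×micro: 1 ⇒ (c0=0, c1=3, c2=1)
[Jacobi] macro 4: S0 reads c0=0 → after 2×micro: 0; S1 reads c1=3 → after 1×micro: 4; S2 reads c0=0 → after 1×micro: 1 ⇒ (c0=0, c1=4, c2=1)
[Jacobi] macro 5: S0 reads c0=0 → after 2×micro: 0; S1 reads c1=4 → after 1×micro: 3; S2 reads c0=0 → after 1×micro: 1 ⇒ (c0=0, c1=3, c2=1)
[Jacobi] macro 6: S0 reads c0=0 → after 2×micro: 0; S1 reads c1=3 → after 1×micro: 4; S2 reads c0=0 → after 1×micro: 1 ⇒ (c0=0, c1=4, c2=1)
[Jacobi] macro 7: S0 reads c0=0 → after 2×micro: 0; S1 reads c1=4 → after 1×micro: 3; S2 reads c0=0 → after 1×micro: 1 ⇒ (c0=0, c1=3, c2=1)
[Jacobi] macro 8: S0 reads c0=0 → after 2×micro: 0; S1 reads c1=3 → after 1×micro: 4; S2 reads c0=0 → after 1×micro: 1 ⇒ (c0=0, c1=4, c2=1)
[Gauss-Seidel] macro 1: S0 reads c0=0 → after 2×micro: 0; S1 reads c1=4 → after 1×micro: 3; S2 reads c0=0 → after 1×micro: 1 ⇒ (c0=0, c1=3, c2=1)
[Gauss-Seidel] macro 2: S0 reads c0=0 → after 2×micro: 0; S1 reads c1=3 → after 1×micro: 4; S2 reads c0=0 → after 1×micro: 1 ⇒ (c0=0, c1=4, c2=1)
[Gauss-Seidel] macro 3: S0 reads c0=0 → after 2×micro: 0; S1 reads c1=4 → after 1×micro: 3; S2 reads c0=0 → after 1×micro: 1 ⇒ (c0=0, c1=3, c2=1)
[Gauss-Seidel] macro 4: S0 reads c0=0 → after 2×micro: 0; S1 reads c1=3 → after 1×micro: 4; S2 reads c0=0 → after 1×micro: 1 ⇒ (c0=0, c1=4, c2=1)
[Gauss-Seidel] macro 5: S0 reads c0=0 → after 2×micro: 0; S1 reads c1=4 → after 1×micro: 3; S2 reads c0=0 → after 1×micro: 1 ⇒ (c0=0, c1=3, c2=1)
[Gauss-Seidel] macro 6: S0 reads c0=0 → after 2×micro: 0; S1 reads c1=3 → after 1×micro: 4; S2 reads c0=0 → after 1×micro: 1 ⇒ (c0=0, c1=4, c2=1)
[Gauss-Seidel] macro 7: S0 reads c0=0 → after 2×micro: 0; S1 reads c1=4 → after 1×micro: 3; S2 reads c0=0 → after 1×micro: 1 ⇒ (c0=0, c1=3, c2=1)
[Gauss-Seidel] macro 8: S0 reads c0=0 → after 2×micro: 0; S1 reads c1=3 → after 1×micro: 4; S2 reads c0=0 → after 1×micro: 1 ⇒ (c0=0, c1=4, c2=1)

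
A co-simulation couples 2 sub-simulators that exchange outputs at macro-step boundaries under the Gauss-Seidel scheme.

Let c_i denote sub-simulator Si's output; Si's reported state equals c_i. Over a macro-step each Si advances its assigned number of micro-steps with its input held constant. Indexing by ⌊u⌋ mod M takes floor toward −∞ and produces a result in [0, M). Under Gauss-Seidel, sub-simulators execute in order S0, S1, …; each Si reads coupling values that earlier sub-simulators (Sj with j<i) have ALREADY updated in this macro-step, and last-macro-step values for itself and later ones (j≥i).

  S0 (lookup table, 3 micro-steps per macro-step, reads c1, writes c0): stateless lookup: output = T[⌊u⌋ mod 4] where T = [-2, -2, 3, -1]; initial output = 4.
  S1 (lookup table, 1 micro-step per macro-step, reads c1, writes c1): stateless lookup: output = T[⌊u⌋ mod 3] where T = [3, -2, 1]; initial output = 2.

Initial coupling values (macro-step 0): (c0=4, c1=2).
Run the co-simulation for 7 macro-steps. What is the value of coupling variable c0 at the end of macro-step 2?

macro 1: S0 reads c1=2 → after 3×micro: 3; S1 reads c1=2 → after 1×micro: 1 ⇒ (c0=3, c1=1)
macro 2: S0 reads c1=1 → after 3×micro: -2; S1 reads c1=1 → after 1×micro: -2 ⇒ (c0=-2, c1=-2)
macro 3: S0 reads c1=-2 → after 3×micro: 3; S1 reads c1=-2 → after 1×micro: -2 ⇒ (c0=3, c1=-2)
macro 4: S0 reads c1=-2 → after 3×micro: 3; S1 reads c1=-2 → after 1×micro: -2 ⇒ (c0=3, c1=-2)
macro 5: S0 reads c1=-2 → after 3×micro: 3; S1 reads c1=-2 → after 1×micro: -2 ⇒ (c0=3, c1=-2)
macro 6: S0 reads c1=-2 → after 3×micro: 3; S1 reads c1=-2 → after 1×micro: -2 ⇒ (c0=3, c1=-2)
macro 7: S0 reads c1=-2 → after 3×micro: 3; S1 reads c1=-2 → after 1×micro: -2 ⇒ (c0=3, c1=-2)

c0 at macro-step 2 = -2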